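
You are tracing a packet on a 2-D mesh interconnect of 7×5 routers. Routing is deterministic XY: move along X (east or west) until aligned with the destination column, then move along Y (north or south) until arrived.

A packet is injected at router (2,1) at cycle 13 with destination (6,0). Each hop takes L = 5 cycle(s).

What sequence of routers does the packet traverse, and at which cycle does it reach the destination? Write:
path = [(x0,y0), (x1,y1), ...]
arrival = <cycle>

path = [(2,1), (3,1), (4,1), (5,1), (6,1), (6,0)]
arrival = 38

hop 0: (2,1) @ cyc 13
hop 1: (3,1) @ cyc 18  [E]
hop 2: (4,1) @ cyc 23  [E]
hop 3: (5,1) @ cyc 28  [E]
hop 4: (6,1) @ cyc 33  [E]
hop 5: (6,0) @ cyc 38  [S]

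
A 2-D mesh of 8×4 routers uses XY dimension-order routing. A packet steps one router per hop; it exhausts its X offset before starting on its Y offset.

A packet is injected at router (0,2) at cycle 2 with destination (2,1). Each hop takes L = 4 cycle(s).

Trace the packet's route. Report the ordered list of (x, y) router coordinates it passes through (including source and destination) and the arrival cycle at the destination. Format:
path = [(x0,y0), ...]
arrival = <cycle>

path = [(0,2), (1,2), (2,2), (2,1)]
arrival = 14

[0] x=0 y=2 t=2
[1] x=1 y=2 t=6 →E
[2] x=2 y=2 t=10 →E
[3] x=2 y=1 t=14 →S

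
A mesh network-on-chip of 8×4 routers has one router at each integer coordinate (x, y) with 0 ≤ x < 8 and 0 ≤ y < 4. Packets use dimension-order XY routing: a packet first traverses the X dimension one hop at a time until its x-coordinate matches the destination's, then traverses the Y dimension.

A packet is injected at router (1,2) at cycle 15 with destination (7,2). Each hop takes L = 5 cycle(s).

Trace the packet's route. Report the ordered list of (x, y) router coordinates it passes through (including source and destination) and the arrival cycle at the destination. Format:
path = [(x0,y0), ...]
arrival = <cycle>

src (1,2)  cyc=15
E→(2,2)  cyc=20
E→(3,2)  cyc=25
E→(4,2)  cyc=30
E→(5,2)  cyc=35
E→(6,2)  cyc=40
E→(7,2)  cyc=45

path = [(1,2), (2,2), (3,2), (4,2), (5,2), (6,2), (7,2)]
arrival = 45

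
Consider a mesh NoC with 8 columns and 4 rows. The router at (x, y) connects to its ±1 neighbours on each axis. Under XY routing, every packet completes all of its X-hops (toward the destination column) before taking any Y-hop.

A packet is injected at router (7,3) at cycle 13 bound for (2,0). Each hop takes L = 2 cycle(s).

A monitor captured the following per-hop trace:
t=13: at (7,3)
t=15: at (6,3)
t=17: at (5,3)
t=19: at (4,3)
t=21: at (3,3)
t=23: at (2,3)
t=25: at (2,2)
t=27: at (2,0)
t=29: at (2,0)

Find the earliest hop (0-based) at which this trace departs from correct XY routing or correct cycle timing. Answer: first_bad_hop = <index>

first_bad_hop = 7

[1] (-1,+0) / 2c ⇒ ok
[2] (-1,+0) / 2c ⇒ ok
[3] (-1,+0) / 2c ⇒ ok
[4] (-1,+0) / 2c ⇒ ok
[5] (-1,+0) / 2c ⇒ ok
[6] (+0,-1) / 2c ⇒ ok
[7] (+0,-2) / 2c ⇒ BAD: non-unit step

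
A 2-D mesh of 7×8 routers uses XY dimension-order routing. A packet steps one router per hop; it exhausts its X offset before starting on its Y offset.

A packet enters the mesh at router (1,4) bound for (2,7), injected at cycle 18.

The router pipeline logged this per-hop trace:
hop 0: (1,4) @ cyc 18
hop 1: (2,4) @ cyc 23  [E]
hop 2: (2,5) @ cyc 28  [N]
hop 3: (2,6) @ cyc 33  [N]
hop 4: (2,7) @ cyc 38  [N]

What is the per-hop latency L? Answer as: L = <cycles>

Between hops 0 and 1 the cycle counter advances 23 − 18 = 5.
One hop costs L cycles, so L = 5.

L = 5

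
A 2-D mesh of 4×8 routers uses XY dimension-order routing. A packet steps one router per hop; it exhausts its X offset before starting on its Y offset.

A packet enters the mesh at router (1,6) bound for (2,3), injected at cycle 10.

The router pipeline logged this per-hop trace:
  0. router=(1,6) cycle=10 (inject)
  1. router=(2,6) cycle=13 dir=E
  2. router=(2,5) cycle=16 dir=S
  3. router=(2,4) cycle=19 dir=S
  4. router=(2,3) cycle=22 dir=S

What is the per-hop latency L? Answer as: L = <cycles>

Between hops 0 and 1 the cycle counter advances 13 − 10 = 3.
Per-hop latency L = Δcyc = 3.

L = 3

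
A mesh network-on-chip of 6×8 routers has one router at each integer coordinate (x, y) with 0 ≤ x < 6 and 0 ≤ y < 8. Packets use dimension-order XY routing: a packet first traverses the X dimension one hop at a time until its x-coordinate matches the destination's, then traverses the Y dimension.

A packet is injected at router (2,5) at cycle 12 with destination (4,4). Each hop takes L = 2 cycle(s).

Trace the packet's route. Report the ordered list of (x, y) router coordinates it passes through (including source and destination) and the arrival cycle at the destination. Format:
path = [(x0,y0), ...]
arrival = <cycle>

[0] x=2 y=5 t=12
[1] x=3 y=5 t=14 →E
[2] x=4 y=5 t=16 →E
[3] x=4 y=4 t=18 →S

path = [(2,5), (3,5), (4,5), (4,4)]
arrival = 18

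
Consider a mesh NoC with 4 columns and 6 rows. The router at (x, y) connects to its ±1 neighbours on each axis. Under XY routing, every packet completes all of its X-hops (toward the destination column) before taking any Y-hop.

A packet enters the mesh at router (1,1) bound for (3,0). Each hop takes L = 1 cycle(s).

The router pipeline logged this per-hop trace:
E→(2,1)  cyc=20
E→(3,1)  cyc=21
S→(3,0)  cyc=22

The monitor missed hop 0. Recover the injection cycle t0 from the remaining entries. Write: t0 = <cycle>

The first recorded entry is hop 1 at cycle 20.
So t0 = 20 − 1·1 = 19.

t0 = 19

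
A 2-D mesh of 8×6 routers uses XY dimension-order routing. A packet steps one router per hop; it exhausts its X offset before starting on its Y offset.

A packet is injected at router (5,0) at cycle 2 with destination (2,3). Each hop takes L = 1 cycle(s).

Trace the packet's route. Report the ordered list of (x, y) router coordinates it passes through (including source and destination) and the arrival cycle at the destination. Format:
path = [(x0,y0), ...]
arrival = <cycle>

path = [(5,0), (4,0), (3,0), (2,0), (2,1), (2,2), (2,3)]
arrival = 8

hop 0: (5,0) @ cyc 2
hop 1: (4,0) @ cyc 3  [W]
hop 2: (3,0) @ cyc 4  [W]
hop 3: (2,0) @ cyc 5  [W]
hop 4: (2,1) @ cyc 6  [N]
hop 5: (2,2) @ cyc 7  [N]
hop 6: (2,3) @ cyc 8  [N]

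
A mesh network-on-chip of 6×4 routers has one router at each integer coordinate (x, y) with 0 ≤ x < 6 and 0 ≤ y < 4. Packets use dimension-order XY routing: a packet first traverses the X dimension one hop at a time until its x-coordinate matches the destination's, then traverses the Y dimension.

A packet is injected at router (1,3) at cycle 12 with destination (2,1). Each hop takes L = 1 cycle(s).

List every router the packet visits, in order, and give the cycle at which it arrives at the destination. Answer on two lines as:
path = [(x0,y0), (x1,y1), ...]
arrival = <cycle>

#0 — 1,3 | c12
#1 — 2,3 | c13 | E
#2 — 2,2 | c14 | S
#3 — 2,1 | c15 | S

path = [(1,3), (2,3), (2,2), (2,1)]
arrival = 15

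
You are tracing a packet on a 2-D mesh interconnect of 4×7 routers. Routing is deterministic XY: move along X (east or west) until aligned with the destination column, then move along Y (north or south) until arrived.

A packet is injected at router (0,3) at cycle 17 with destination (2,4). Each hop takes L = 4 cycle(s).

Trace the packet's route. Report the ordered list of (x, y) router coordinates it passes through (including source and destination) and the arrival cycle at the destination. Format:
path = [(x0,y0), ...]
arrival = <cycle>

t=17: at (0,3)
t=21: at (1,3) after E
t=25: at (2,3) after E
t=29: at (2,4) after N

path = [(0,3), (1,3), (2,3), (2,4)]
arrival = 29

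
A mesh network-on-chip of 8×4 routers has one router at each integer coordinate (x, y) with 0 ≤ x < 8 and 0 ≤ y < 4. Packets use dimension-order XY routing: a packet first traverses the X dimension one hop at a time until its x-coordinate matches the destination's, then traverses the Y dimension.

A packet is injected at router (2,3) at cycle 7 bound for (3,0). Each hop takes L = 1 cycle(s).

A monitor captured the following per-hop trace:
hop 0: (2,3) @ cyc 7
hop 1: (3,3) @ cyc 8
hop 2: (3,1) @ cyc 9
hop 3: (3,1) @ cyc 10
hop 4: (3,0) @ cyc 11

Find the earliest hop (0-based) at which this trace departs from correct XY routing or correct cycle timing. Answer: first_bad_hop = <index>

first_bad_hop = 2

  1: Δx=+1 Δy=+0 Δt=1 [ok]
  2: Δx=+0 Δy=-2 Δt=1 [BAD: non-unit step]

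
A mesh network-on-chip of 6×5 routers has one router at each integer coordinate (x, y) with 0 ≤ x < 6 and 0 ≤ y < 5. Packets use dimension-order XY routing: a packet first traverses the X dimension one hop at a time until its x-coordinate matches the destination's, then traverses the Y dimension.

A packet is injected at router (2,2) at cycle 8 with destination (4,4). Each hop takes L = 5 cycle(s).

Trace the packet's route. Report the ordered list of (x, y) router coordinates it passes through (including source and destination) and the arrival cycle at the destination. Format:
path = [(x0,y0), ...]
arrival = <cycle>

#0 — 2,2 | c8
#1 — 3,2 | c13 | E
#2 — 4,2 | c18 | E
#3 — 4,3 | c23 | N
#4 — 4,4 | c28 | N

path = [(2,2), (3,2), (4,2), (4,3), (4,4)]
arrival = 28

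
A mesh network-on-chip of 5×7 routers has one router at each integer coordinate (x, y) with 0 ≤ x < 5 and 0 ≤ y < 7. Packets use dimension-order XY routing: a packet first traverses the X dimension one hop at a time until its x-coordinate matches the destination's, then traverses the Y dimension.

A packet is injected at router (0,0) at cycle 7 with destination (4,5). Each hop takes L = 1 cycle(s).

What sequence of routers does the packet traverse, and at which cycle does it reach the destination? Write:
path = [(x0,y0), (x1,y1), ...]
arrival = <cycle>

path = [(0,0), (1,0), (2,0), (3,0), (4,0), (4,1), (4,2), (4,3), (4,4), (4,5)]
arrival = 16

src (0,0)  cyc=7
E→(1,0)  cyc=8
E→(2,0)  cyc=9
E→(3,0)  cyc=10
E→(4,0)  cyc=11
N→(4,1)  cyc=12
N→(4,2)  cyc=13
N→(4,3)  cyc=14
N→(4,4)  cyc=15
N→(4,5)  cyc=16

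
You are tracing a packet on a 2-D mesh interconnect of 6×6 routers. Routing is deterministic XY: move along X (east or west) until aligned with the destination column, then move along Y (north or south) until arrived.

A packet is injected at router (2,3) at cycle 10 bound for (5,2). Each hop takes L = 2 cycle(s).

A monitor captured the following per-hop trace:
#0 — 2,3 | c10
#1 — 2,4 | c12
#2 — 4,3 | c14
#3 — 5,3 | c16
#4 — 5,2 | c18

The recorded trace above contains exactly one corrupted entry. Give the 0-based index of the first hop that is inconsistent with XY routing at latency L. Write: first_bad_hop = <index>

first_bad_hop = 1

[1] (+0,+1) / 2c ⇒ BAD: Y-move but x=2≠5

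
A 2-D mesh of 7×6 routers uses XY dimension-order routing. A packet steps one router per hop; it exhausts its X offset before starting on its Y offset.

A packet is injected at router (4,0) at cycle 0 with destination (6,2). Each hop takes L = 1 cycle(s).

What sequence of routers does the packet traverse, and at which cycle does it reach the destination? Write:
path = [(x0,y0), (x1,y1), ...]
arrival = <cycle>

path = [(4,0), (5,0), (6,0), (6,1), (6,2)]
arrival = 4

[0] x=4 y=0 t=0
[1] x=5 y=0 t=1 →E
[2] x=6 y=0 t=2 →E
[3] x=6 y=1 t=3 →N
[4] x=6 y=2 t=4 →N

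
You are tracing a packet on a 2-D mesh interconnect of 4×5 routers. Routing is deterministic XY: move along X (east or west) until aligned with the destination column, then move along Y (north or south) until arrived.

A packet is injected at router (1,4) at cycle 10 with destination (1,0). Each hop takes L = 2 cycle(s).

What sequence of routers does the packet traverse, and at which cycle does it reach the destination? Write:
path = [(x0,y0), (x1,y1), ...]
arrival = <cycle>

path = [(1,4), (1,3), (1,2), (1,1), (1,0)]
arrival = 18

  0. router=(1,4) cycle=10 (inject)
  1. router=(1,3) cycle=12 dir=S
  2. router=(1,2) cycle=14 dir=S
  3. router=(1,1) cycle=16 dir=S
  4. router=(1,0) cycle=18 dir=S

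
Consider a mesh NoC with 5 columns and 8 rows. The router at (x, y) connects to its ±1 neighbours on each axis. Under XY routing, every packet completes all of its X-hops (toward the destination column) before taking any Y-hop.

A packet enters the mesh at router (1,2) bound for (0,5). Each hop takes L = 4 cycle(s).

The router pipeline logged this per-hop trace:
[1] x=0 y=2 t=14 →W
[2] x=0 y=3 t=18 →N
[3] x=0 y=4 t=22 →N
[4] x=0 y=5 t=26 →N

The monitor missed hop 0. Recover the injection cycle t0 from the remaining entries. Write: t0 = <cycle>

t0 = 10

At hop 1 the cycle is 14; in general cyc_k = t0 + kL.
So t0 = 14 − 1·4 = 10.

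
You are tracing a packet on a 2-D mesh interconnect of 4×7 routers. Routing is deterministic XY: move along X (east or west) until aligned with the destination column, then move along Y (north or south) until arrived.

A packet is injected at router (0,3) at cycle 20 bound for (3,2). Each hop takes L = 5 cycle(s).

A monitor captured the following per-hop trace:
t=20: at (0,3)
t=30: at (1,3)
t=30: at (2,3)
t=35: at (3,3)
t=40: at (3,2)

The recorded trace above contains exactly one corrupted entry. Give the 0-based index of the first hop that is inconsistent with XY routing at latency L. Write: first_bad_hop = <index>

[1] (+1,+0) / 10c ⇒ BAD: Δcyc=10≠L

first_bad_hop = 1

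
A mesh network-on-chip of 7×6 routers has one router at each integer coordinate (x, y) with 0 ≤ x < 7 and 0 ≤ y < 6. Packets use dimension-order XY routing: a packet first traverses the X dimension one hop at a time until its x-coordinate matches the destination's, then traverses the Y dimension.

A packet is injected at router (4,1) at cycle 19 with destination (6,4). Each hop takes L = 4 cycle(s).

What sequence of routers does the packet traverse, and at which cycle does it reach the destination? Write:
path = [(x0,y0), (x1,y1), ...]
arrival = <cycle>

path = [(4,1), (5,1), (6,1), (6,2), (6,3), (6,4)]
arrival = 39

  0. router=(4,1) cycle=19 (inject)
  1. router=(5,1) cycle=23 dir=E
  2. router=(6,1) cycle=27 dir=E
  3. router=(6,2) cycle=31 dir=N
  4. router=(6,3) cycle=35 dir=N
  5. router=(6,4) cycle=39 dir=N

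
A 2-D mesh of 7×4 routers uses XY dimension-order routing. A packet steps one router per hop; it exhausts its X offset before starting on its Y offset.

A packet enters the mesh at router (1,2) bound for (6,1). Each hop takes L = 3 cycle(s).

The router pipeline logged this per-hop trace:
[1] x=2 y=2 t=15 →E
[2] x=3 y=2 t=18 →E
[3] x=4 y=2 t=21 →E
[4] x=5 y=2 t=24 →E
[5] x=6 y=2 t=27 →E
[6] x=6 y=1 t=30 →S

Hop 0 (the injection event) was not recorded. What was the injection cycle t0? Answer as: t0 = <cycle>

t0 = 12

The first recorded entry is hop 1 at cycle 15.
So t0 = 15 − 1·3 = 12.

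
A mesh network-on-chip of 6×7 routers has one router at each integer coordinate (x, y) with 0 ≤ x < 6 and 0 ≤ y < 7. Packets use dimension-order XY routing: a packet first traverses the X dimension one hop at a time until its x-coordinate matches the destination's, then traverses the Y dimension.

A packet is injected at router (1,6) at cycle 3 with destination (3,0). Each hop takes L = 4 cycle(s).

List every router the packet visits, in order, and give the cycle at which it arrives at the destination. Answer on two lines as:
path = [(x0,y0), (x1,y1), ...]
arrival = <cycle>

path = [(1,6), (2,6), (3,6), (3,5), (3,4), (3,3), (3,2), (3,1), (3,0)]
arrival = 35

hop 0: (1,6) @ cyc 3
hop 1: (2,6) @ cyc 7  [E]
hop 2: (3,6) @ cyc 11  [E]
hop 3: (3,5) @ cyc 15  [S]
hop 4: (3,4) @ cyc 19  [S]
hop 5: (3,3) @ cyc 23  [S]
hop 6: (3,2) @ cyc 27  [S]
hop 7: (3,1) @ cyc 31  [S]
hop 8: (3,0) @ cyc 35  [S]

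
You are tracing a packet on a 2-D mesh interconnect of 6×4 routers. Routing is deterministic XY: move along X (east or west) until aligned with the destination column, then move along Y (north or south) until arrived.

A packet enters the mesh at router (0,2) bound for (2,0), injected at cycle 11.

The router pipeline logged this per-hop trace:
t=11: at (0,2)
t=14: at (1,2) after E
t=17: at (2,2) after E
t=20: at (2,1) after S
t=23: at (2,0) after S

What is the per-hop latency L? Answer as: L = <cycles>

Between hops 0 and 1 the cycle counter advances 14 − 11 = 3.
One hop costs L cycles, so L = 3.

L = 3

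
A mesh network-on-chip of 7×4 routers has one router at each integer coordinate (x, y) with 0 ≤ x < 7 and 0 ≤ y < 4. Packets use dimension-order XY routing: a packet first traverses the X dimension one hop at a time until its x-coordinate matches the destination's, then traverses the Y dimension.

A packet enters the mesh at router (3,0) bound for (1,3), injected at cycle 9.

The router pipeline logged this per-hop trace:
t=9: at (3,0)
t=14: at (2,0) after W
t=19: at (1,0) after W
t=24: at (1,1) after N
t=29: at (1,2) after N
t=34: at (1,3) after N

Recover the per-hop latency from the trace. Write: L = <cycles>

L = 5

From hop 0 (9) to hop 1 (14): +5 cycles.
Per-hop latency L = Δcyc = 5.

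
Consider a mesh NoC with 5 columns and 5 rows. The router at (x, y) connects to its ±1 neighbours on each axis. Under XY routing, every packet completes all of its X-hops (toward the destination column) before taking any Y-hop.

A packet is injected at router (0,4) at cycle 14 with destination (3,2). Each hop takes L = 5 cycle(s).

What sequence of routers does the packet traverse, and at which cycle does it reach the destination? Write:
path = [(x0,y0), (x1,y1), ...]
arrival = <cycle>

  0. router=(0,4) cycle=14 (inject)
  1. router=(1,4) cycle=19 dir=E
  2. router=(2,4) cycle=24 dir=E
  3. router=(3,4) cycle=29 dir=E
  4. router=(3,3) cycle=34 dir=S
  5. router=(3,2) cycle=39 dir=S

path = [(0,4), (1,4), (2,4), (3,4), (3,3), (3,2)]
arrival = 39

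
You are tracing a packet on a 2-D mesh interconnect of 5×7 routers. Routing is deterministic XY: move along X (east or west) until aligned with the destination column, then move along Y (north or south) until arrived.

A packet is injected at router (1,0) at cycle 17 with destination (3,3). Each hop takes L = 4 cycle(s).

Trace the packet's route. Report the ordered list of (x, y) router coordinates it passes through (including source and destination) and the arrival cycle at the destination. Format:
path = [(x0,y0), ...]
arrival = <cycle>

  0. router=(1,0) cycle=17 (inject)
  1. router=(2,0) cycle=21 dir=E
  2. router=(3,0) cycle=25 dir=E
  3. router=(3,1) cycle=29 dir=N
  4. router=(3,2) cycle=33 dir=N
  5. router=(3,3) cycle=37 dir=N

path = [(1,0), (2,0), (3,0), (3,1), (3,2), (3,3)]
arrival = 37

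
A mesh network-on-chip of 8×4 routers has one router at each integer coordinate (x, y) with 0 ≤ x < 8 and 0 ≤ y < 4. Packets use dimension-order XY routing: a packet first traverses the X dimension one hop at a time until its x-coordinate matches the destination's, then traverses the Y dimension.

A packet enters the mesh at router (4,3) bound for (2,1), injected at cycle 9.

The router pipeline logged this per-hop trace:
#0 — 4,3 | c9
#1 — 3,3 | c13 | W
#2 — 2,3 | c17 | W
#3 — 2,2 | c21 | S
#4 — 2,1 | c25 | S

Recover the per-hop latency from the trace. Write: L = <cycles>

From hop 0 (9) to hop 1 (13): +4 cycles.
One hop costs L cycles, so L = 4.

L = 4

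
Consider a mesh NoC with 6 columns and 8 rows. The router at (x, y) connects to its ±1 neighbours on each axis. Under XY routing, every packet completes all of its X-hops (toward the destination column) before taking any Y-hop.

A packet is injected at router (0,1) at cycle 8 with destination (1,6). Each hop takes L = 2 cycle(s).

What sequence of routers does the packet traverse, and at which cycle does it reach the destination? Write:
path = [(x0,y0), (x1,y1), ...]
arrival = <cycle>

[0] x=0 y=1 t=8
[1] x=1 y=1 t=10 →E
[2] x=1 y=2 t=12 →N
[3] x=1 y=3 t=14 →N
[4] x=1 y=4 t=16 →N
[5] x=1 y=5 t=18 →N
[6] x=1 y=6 t=20 →N

path = [(0,1), (1,1), (1,2), (1,3), (1,4), (1,5), (1,6)]
arrival = 20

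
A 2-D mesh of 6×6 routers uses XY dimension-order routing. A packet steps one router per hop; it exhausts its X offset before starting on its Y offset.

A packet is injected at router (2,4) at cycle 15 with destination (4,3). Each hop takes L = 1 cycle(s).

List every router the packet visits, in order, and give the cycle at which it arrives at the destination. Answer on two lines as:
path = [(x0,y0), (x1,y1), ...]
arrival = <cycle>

path = [(2,4), (3,4), (4,4), (4,3)]
arrival = 18

t=15: at (2,4)
t=16: at (3,4) after E
t=17: at (4,4) after E
t=18: at (4,3) after S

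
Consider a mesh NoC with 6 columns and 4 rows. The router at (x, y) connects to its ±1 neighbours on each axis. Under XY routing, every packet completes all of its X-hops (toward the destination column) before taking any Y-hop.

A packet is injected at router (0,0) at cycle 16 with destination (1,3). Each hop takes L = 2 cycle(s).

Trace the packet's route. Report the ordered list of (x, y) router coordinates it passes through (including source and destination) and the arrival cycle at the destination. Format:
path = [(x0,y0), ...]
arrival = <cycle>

t=16: at (0,0)
t=18: at (1,0) after E
t=20: at (1,1) after N
t=22: at (1,2) after N
t=24: at (1,3) after N

path = [(0,0), (1,0), (1,1), (1,2), (1,3)]
arrival = 24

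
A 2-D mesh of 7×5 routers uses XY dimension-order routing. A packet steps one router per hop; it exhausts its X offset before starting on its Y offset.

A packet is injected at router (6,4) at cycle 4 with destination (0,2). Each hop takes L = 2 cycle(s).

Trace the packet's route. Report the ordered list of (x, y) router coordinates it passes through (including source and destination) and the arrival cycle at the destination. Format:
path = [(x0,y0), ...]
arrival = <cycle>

#0 — 6,4 | c4
#1 — 5,4 | c6 | W
#2 — 4,4 | c8 | W
#3 — 3,4 | c10 | W
#4 — 2,4 | c12 | W
#5 — 1,4 | c14 | W
#6 — 0,4 | c16 | W
#7 — 0,3 | c18 | S
#8 — 0,2 | c20 | S

path = [(6,4), (5,4), (4,4), (3,4), (2,4), (1,4), (0,4), (0,3), (0,2)]
arrival = 20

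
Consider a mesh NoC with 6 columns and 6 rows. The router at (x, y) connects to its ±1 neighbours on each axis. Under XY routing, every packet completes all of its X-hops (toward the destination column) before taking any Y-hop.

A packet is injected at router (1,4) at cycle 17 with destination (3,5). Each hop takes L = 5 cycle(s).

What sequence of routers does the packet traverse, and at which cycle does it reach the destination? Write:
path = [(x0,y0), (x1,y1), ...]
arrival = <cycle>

src (1,4)  cyc=17
E→(2,4)  cyc=22
E→(3,4)  cyc=27
N→(3,5)  cyc=32

path = [(1,4), (2,4), (3,4), (3,5)]
arrival = 32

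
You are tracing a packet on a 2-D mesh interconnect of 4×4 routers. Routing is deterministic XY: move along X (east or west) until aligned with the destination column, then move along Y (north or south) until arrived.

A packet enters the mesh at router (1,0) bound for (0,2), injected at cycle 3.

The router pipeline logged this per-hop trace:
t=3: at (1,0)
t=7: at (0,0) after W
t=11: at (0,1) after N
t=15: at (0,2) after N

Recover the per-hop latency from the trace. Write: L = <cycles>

Between hops 0 and 1 the cycle counter advances 7 − 3 = 4.
Per-hop latency L = Δcyc = 4.

L = 4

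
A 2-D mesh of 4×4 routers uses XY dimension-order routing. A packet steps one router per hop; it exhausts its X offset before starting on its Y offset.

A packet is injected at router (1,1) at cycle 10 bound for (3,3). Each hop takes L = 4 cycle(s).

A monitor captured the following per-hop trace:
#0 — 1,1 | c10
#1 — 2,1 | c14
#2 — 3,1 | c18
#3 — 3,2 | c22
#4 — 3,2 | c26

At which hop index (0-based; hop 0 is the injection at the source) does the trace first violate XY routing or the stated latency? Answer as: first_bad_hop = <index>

  1: Δx=+1 Δy=+0 Δt=4 [ok]
  2: Δx=+1 Δy=+0 Δt=4 [ok]
  3: Δx=+0 Δy=+1 Δt=4 [ok]
  4: Δx=+0 Δy=+0 Δt=4 [BAD: non-unit step]

first_bad_hop = 4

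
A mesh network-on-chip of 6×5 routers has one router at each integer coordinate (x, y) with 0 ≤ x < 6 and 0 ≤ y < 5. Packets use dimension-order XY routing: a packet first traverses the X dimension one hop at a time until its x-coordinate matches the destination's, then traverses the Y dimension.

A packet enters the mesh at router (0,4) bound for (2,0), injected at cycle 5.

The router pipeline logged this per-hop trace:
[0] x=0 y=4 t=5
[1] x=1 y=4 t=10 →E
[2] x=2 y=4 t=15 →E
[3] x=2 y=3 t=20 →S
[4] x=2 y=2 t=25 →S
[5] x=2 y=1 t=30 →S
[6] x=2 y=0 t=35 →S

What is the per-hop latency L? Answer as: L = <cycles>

Between hops 0 and 1 the cycle counter advances 10 − 5 = 5.
Each hop adds L, hence L = 5.

L = 5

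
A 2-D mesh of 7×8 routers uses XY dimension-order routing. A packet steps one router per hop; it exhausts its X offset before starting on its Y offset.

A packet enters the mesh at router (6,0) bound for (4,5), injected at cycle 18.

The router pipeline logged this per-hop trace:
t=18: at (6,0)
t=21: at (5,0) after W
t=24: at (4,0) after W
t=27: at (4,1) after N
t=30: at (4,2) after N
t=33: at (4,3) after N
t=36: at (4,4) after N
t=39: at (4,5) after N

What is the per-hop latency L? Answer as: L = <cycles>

L = 3

Δcyc across hop 0→1: 21 − 18 = 3.
Per-hop latency L = Δcyc = 3.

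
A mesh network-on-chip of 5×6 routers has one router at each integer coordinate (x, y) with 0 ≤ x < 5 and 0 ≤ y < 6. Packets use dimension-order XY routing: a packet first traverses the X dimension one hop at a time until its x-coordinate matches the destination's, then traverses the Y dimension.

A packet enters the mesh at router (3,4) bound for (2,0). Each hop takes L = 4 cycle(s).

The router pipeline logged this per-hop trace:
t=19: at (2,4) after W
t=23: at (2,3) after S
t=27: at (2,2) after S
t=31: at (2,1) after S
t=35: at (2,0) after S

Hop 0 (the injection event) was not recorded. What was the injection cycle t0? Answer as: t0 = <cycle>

The first recorded entry is hop 1 at cycle 19.
t0 = cyc[1] − L = 19 − 4 = 15.

t0 = 15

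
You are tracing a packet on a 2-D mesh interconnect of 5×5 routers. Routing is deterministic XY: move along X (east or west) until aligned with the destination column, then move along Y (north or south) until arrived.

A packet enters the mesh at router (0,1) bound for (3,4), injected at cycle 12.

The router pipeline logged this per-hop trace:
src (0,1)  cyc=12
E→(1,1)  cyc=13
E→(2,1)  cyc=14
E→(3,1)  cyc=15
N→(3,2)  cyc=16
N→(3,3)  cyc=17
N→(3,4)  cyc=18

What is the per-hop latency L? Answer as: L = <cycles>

cyc[1] − cyc[0] = 13 − 12 = 1.
One hop costs L cycles, so L = 1.

L = 1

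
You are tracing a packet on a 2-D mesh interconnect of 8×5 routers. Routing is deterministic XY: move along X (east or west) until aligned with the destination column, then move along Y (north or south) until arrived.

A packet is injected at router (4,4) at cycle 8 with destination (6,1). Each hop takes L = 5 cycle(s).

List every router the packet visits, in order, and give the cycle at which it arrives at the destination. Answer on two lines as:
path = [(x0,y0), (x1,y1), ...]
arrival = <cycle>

src (4,4)  cyc=8
E→(5,4)  cyc=13
E→(6,4)  cyc=18
S→(6,3)  cyc=23
S→(6,2)  cyc=28
S→(6,1)  cyc=33

path = [(4,4), (5,4), (6,4), (6,3), (6,2), (6,1)]
arrival = 33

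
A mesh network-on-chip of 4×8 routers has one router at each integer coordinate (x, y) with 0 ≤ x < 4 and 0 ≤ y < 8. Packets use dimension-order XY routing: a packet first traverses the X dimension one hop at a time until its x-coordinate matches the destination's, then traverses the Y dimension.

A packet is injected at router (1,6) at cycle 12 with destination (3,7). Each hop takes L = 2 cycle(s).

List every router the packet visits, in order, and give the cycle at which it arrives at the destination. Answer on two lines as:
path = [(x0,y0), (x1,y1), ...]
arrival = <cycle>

path = [(1,6), (2,6), (3,6), (3,7)]
arrival = 18

src (1,6)  cyc=12
E→(2,6)  cyc=14
E→(3,6)  cyc=16
N→(3,7)  cyc=18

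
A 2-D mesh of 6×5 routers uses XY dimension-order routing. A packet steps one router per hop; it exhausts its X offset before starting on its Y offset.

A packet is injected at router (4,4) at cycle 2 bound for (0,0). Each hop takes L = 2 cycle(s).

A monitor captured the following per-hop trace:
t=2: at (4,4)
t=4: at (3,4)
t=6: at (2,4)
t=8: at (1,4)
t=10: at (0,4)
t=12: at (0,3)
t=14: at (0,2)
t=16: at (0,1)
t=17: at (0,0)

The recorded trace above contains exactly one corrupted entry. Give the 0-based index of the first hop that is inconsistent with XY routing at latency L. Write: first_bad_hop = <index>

hop 1: step (-1,+0), +2 cyc — ok
hop 2: step (-1,+0), +2 cyc — ok
hop 3: step (-1,+0), +2 cyc — ok
hop 4: step (-1,+0), +2 cyc — ok
hop 5: step (+0,-1), +2 cyc — ok
hop 6: step (+0,-1), +2 cyc — ok
hop 7: step (+0,-1), +2 cyc — ok
hop 8: step (+0,-1), +1 cyc — BAD: Δcyc=1≠L

first_bad_hop = 8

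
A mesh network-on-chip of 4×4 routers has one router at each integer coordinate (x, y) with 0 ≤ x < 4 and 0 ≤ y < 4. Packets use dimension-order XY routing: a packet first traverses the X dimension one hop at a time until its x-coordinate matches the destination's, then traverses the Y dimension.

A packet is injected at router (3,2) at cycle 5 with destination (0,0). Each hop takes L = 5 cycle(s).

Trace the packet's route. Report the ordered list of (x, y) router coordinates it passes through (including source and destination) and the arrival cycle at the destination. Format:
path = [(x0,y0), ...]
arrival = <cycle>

path = [(3,2), (2,2), (1,2), (0,2), (0,1), (0,0)]
arrival = 30

[0] x=3 y=2 t=5
[1] x=2 y=2 t=10 →W
[2] x=1 y=2 t=15 →W
[3] x=0 y=2 t=20 →W
[4] x=0 y=1 t=25 →S
[5] x=0 y=0 t=30 →S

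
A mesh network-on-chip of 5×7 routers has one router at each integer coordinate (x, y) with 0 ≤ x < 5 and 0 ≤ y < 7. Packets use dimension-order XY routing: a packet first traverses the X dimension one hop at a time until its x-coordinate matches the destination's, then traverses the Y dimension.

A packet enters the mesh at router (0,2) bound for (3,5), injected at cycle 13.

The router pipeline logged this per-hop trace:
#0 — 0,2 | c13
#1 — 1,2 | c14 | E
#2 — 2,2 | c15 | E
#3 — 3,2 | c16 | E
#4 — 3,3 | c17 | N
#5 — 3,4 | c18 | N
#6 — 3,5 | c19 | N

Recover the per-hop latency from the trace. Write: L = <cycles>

cyc[1] − cyc[0] = 14 − 13 = 1.
One hop costs L cycles, so L = 1.

L = 1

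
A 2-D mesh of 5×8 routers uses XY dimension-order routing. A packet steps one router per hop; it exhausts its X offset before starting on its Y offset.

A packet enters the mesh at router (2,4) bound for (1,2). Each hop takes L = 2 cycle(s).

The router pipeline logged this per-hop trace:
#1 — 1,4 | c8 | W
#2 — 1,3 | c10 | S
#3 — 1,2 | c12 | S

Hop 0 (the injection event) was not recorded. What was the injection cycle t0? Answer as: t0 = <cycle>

t0 = 6

Hop 1 reached at cycle 8; hop k is at t0 + k·L.
Therefore t0 = 8 − L = 6.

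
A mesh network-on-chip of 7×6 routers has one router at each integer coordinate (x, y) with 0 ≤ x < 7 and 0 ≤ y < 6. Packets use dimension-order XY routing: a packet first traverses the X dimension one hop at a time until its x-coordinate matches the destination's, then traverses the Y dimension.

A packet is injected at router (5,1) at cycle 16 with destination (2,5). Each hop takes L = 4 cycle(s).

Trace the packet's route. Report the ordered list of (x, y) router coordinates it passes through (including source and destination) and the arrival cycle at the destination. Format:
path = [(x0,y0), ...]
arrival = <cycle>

  0. router=(5,1) cycle=16 (inject)
  1. router=(4,1) cycle=20 dir=W
  2. router=(3,1) cycle=24 dir=W
  3. router=(2,1) cycle=28 dir=W
  4. router=(2,2) cycle=32 dir=N
  5. router=(2,3) cycle=36 dir=N
  6. router=(2,4) cycle=40 dir=N
  7. router=(2,5) cycle=44 dir=N

path = [(5,1), (4,1), (3,1), (2,1), (2,2), (2,3), (2,4), (2,5)]
arrival = 44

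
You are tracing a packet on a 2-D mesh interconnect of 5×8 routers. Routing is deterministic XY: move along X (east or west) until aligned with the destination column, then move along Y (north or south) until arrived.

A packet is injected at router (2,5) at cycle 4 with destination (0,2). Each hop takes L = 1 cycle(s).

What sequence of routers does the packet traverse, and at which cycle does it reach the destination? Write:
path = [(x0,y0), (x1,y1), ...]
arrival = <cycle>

path = [(2,5), (1,5), (0,5), (0,4), (0,3), (0,2)]
arrival = 9

[0] x=2 y=5 t=4
[1] x=1 y=5 t=5 →W
[2] x=0 y=5 t=6 →W
[3] x=0 y=4 t=7 →S
[4] x=0 y=3 t=8 →S
[5] x=0 y=2 t=9 →S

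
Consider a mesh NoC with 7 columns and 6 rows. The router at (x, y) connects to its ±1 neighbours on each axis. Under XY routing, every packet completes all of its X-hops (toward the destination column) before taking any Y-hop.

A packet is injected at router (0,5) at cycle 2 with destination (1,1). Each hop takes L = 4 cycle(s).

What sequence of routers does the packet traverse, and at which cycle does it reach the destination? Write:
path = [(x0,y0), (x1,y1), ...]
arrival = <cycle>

hop 0: (0,5) @ cyc 2
hop 1: (1,5) @ cyc 6  [E]
hop 2: (1,4) @ cyc 10  [S]
hop 3: (1,3) @ cyc 14  [S]
hop 4: (1,2) @ cyc 18  [S]
hop 5: (1,1) @ cyc 22  [S]

path = [(0,5), (1,5), (1,4), (1,3), (1,2), (1,1)]
arrival = 22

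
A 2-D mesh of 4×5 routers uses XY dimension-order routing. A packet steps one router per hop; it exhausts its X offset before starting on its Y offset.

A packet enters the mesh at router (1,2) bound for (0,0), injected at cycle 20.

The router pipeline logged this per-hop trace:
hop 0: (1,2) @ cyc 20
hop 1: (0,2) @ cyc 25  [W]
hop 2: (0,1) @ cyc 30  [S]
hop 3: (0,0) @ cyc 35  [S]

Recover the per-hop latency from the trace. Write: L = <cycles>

L = 5

From hop 0 (20) to hop 1 (25): +5 cycles.
Per-hop latency L = Δcyc = 5.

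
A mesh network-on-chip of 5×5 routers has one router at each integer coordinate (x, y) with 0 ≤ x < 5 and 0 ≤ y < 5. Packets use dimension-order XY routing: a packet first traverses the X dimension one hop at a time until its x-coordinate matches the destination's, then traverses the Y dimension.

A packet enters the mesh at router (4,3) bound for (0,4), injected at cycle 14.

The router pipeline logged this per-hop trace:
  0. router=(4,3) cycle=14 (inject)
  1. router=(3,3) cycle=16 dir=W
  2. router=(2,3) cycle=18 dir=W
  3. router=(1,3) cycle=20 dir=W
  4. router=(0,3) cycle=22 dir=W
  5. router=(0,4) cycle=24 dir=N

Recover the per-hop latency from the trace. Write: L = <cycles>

cyc[1] − cyc[0] = 16 − 14 = 2.
One hop costs L cycles, so L = 2.

L = 2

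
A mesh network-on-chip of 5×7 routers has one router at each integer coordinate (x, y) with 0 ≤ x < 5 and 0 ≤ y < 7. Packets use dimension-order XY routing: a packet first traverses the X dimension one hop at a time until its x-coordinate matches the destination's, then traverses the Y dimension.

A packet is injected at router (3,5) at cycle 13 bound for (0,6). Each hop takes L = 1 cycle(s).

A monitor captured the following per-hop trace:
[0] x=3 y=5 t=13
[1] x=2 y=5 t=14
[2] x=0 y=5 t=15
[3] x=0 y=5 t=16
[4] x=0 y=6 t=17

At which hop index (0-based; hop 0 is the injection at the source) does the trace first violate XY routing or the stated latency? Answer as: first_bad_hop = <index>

first_bad_hop = 2

  1: Δx=-1 Δy=+0 Δt=1 [ok]
  2: Δx=-2 Δy=+0 Δt=1 [BAD: non-unit step]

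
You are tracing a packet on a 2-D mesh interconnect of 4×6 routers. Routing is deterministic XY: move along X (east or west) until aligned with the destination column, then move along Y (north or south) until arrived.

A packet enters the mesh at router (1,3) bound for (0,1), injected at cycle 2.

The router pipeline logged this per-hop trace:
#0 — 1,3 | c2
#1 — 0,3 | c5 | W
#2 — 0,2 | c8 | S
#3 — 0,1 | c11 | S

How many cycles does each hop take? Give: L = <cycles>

Between hops 0 and 1 the cycle counter advances 5 − 2 = 3.
Each hop adds L, hence L = 3.

L = 3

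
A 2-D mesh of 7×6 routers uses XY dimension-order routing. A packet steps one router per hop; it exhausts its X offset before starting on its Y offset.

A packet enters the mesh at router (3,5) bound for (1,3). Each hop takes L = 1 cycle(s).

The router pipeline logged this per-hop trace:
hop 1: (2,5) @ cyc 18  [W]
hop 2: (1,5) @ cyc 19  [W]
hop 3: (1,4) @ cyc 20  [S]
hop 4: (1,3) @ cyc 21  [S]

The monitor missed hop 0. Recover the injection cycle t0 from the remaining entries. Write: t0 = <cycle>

cyc[1] = 18 and cyc[k] = t0 + k·L for every k.
Therefore t0 = 18 − L = 17.

t0 = 17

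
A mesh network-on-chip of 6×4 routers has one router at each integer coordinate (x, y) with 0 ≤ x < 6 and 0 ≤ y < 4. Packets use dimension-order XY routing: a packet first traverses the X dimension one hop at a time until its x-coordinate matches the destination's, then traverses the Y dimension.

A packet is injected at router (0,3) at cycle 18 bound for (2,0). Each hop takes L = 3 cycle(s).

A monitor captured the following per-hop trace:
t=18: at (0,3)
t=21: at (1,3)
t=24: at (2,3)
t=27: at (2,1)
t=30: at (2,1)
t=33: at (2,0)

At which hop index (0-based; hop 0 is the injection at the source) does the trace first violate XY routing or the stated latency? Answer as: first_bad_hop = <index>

[1] (+1,+0) / 3c ⇒ ok
[2] (+1,+0) / 3c ⇒ ok
[3] (+0,-2) / 3c ⇒ BAD: non-unit step

first_bad_hop = 3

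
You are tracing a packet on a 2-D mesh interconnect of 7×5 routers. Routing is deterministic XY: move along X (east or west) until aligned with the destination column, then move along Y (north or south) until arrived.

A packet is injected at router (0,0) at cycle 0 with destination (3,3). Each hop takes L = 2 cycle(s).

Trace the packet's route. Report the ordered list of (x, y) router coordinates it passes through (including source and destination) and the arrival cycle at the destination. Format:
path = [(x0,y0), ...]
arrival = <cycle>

path = [(0,0), (1,0), (2,0), (3,0), (3,1), (3,2), (3,3)]
arrival = 12

hop 0: (0,0) @ cyc 0
hop 1: (1,0) @ cyc 2  [E]
hop 2: (2,0) @ cyc 4  [E]
hop 3: (3,0) @ cyc 6  [E]
hop 4: (3,1) @ cyc 8  [N]
hop 5: (3,2) @ cyc 10  [N]
hop 6: (3,3) @ cyc 12  [N]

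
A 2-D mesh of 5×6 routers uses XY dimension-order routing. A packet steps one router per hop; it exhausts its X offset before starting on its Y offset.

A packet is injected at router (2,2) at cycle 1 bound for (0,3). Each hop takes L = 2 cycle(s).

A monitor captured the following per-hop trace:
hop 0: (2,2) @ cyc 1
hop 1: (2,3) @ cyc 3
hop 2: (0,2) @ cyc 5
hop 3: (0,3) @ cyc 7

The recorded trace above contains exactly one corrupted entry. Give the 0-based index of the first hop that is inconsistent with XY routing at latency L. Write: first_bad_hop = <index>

first_bad_hop = 1

[1] (+0,+1) / 2c ⇒ BAD: Y-move but x=2≠0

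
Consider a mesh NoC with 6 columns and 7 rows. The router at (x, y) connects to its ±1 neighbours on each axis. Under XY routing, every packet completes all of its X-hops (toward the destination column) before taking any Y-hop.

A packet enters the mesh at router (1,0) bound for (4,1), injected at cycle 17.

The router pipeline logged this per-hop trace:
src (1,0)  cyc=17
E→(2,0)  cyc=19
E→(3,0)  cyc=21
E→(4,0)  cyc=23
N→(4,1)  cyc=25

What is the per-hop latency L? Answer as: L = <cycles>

Between hops 0 and 1 the cycle counter advances 19 − 17 = 2.
Per-hop latency L = Δcyc = 2.

L = 2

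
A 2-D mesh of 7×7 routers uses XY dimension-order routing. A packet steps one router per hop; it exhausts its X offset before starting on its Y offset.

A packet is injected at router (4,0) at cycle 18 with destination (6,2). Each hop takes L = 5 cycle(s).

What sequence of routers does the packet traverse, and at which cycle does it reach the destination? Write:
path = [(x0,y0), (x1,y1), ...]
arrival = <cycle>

hop 0: (4,0) @ cyc 18
hop 1: (5,0) @ cyc 23  [E]
hop 2: (6,0) @ cyc 28  [E]
hop 3: (6,1) @ cyc 33  [N]
hop 4: (6,2) @ cyc 38  [N]

path = [(4,0), (5,0), (6,0), (6,1), (6,2)]
arrival = 38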